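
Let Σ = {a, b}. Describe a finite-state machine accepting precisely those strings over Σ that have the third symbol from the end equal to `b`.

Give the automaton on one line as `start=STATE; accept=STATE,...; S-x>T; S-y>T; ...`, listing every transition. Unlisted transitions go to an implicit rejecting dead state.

start=s0; accept=s11,s12,s13,s14; s0-a>s1; s0-b>s2; s1-a>s3; s1-b>s4; s2-a>s5; s2-b>s6; s3-a>s7; s3-b>s8; s4-a>s9; s4-b>s10; s5-a>s11; s5-b>s12; s6-a>s13; s6-b>s14; s7-a>s7; s7-b>s8; s8-a>s9; s8-b>s10; s9-a>s11; s9-b>s12; s10-a>s13; s10-b>s14; s11-a>s7; s11-b>s8; s12-a>s9; s12-b>s10; s13-a>s11; s13-b>s12; s14-a>s13; s14-b>s14

Because acceptance depends on a position counted from the end, the machine has to buffer the most recent 3 symbols. Make each state the string of the last up-to-3 symbols read; on input `x` shift the window left and append `x`. Accept when the buffered window has length 3 and begins with `b`.
With 15 states:
          a    b  
>  s0     s1   s2 
   s1     s3   s4 
   s2     s5   s6 
   s3     s7   s8 
   s4     s9  s10 
   s5    s11  s12 
   s6    s13  s14 
   s7     s7   s8 
   s8     s9  s10 
   s9    s11  s12 
   s10   s13  s14 
 * s11    s7   s8 
 * s12    s9  s10 
 * s13   s11  s12 
 * s14   s13  s14 
(> = start, * = accepting)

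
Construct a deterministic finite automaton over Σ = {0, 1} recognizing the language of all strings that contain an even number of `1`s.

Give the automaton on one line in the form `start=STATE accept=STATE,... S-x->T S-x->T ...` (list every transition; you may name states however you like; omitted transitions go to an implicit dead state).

Keep the running count of `1`s modulo 2: each `1` advances along the cycle s0 → s1 → s0 while other symbols loop. Accept at s0.
A 2-state machine:
        0   1  
>* s0   s0  s1 
   s1   s1  s0 
(> = start, * = accepting)

start=s0 accept=s0 s0-0->s0 s0-1->s1 s1-0->s1 s1-1->s0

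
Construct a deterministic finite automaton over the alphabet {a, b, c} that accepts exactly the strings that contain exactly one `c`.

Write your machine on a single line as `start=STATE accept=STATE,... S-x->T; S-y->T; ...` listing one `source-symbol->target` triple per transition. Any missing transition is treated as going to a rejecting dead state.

start=q0; accept=q1; q0-a->q0; q0-b->q0; q0-c->q1; q1-a->q1; q1-b->q1; q1-c->q2; q2-a->q2; q2-b->q2; q2-c->q2

Count `c`s, saturating at 2: state q0 means no `c` yet, q1 means one `c` seen, q2 means more than one. Each `c` increments (capped at q2); other symbols loop. Accept from {q1}.
With 3 states:
        a   b   c  
>  q0   q0  q0  q1 
 * q1   q1  q1  q2 
   q2   q2  q2  q2 
(> = start, * = accepting)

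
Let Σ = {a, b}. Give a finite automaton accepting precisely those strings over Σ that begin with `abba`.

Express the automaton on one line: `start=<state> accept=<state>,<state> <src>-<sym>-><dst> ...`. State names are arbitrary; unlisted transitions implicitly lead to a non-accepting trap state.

Check the first 4 symbols one by one: q0 through q3 record how many have matched `abba` so far; any wrong symbol goes to the dead state q5. After all 4 match we enter the accepting sink q4.
        a   b  
>  q0   q1  q5 
   q1   q5  q2 
   q2   q5  q3 
   q3   q4  q5 
 * q4   q4  q4 
   q5   q5  q5 
(> = start, * = accepting)

start=q0 accept=q4 q0-a->q1 q0-b->q5 q1-a->q5 q1-b->q2 q2-a->q5 q2-b->q3 q3-a->q4 q3-b->q5 q4-a->q4 q4-b->q4 q5-a->q5 q5-b->q5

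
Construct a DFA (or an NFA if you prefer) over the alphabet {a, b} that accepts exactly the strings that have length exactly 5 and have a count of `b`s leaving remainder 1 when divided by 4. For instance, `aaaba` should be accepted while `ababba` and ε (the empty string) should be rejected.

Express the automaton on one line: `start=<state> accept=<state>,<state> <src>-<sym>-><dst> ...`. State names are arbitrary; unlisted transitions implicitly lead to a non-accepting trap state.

Handle the two conditions separately and then intersect. The first has 7 states tracking the input length, saturating at 6; the second has 4 states tracking the count of `b`s modulo 4. A product state is a pair (one from each), accepting exactly when both do.
22 states suffice.
          a    b  
>  s0     s1   s2 
   s1     s3   s4 
   s2     s4   s5 
   s3     s6   s7 
   s4     s7   s8 
   s5     s8   s9 
   s6    s10  s11 
   s7    s11  s12 
   s8    s12  s13 
   s9    s13  s10 
   s10   s14  s15 
   s11   s15  s16 
   s12   s16  s17 
   s13   s17  s14 
   s14   s18  s19 
 * s15   s19  s20 
   s16   s20  s21 
   s17   s21  s18 
   s18   s18  s19 
   s19   s19  s20 
   s20   s20  s21 
   s21   s21  s18 
(> = start, * = accepting)

start=s0 accept=s15 s0-a->s1 s0-b->s2 s1-a->s3 s1-b->s4 s2-a->s4 s2-b->s5 s3-a->s6 s3-b->s7 s4-a->s7 s4-b->s8 s5-a->s8 s5-b->s9 s6-a->s10 s6-b->s11 s7-a->s11 s7-b->s12 s8-a->s12 s8-b->s13 s9-a->s13 s9-b->s10 s10-a->s14 s10-b->s15 s11-a->s15 s11-b->s16 s12-a->s16 s12-b->s17 s13-a->s17 s13-b->s14 s14-a->s18 s14-b->s19 s15-a->s19 s15-b->s20 s16-a->s20 s16-b->s21 s17-a->s21 s17-b->s18 s18-a->s18 s18-b->s19 s19-a->s19 s19-b->s20 s20-a->s20 s20-b->s21 s21-a->s21 s21-b->s18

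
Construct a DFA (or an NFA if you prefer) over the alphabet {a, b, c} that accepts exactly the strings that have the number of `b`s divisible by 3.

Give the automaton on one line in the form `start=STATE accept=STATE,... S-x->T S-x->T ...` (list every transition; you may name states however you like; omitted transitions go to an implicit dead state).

Keep the running count of `b`s modulo 3: each `b` advances along the cycle q0 → q1 → q2 → q0 while other symbols loop. Accept at q0.
A 3-state machine:
        a   b   c  
>* q0   q0  q1  q0 
   q1   q1  q2  q1 
   q2   q2  q0  q2 
(> = start, * = accepting)

start=q0 accept=q0 q0-a->q0 q0-b->q1 q0-c->q0 q1-a->q1 q1-b->q2 q1-c->q1 q2-a->q2 q2-b->q0 q2-c->q2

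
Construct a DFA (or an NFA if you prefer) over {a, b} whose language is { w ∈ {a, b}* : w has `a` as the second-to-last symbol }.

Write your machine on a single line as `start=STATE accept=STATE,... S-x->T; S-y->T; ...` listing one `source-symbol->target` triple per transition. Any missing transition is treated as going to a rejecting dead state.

A DFA must remember the last 2 symbols (since which symbol is second-to-last isn't known until the input ends). Use one state per possible window of the last ≤2 symbols; accept from those whose window starts with `a`.
7 states suffice.
        a   b  
>  q0   q1  q2 
   q1   q3  q4 
   q2   q5  q6 
 * q3   q3  q4 
 * q4   q5  q6 
   q5   q3  q4 
   q6   q5  q6 
(> = start, * = accepting)

start=q0; accept=q3,q4; q0-a->q1; q0-b->q2; q1-a->q3; q1-b->q4; q2-a->q5; q2-b->q6; q3-a->q3; q3-b->q4; q4-a->q5; q4-b->q6; q5-a->q3; q5-b->q4; q6-a->q5; q6-b->q6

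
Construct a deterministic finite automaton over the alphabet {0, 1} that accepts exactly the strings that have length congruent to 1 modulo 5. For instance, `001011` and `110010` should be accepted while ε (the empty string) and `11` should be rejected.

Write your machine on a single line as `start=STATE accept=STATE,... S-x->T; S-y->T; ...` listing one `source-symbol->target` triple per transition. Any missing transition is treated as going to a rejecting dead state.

start=q0; accept=q1; q0-0->q1; q0-1->q1; q1-0->q2; q1-1->q2; q2-0->q3; q2-1->q3; q3-0->q4; q3-1->q4; q4-0->q0; q4-1->q0

Count input length modulo 5: every symbol advances one step around the cycle q0 → q1 → q2 → q3 → q4 → q0. Accept at q1.
        0   1  
>  q0   q1  q1 
 * q1   q2  q2 
   q2   q3  q3 
   q3   q4  q4 
   q4   q0  q0 
(> = start, * = accepting)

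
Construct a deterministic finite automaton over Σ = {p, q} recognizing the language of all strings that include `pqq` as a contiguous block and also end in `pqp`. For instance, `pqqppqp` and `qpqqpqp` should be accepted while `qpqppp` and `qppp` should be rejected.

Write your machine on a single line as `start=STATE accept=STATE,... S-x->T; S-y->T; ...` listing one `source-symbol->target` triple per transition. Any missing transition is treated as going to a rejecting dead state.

Build one automaton per condition and run them in lockstep. The first has 4 states tracking whether and how much of `pqq` has been seen; the second has 4 states tracking how much of the suffix `pqp` has currently been matched. A product state is a pair (one from each), accepting exactly when both do.
8 states suffice.
        p   q  
>  S0   S1  S0 
   S1   S1  S2 
   S2   S3  S4 
   S3   S1  S2 
   S4   S5  S4 
   S5   S5  S6 
   S6   S7  S4 
 * S7   S5  S6 
(> = start, * = accepting)

start=S0; accept=S7; S0-p->S1; S0-q->S0; S1-p->S1; S1-q->S2; S2-p->S3; S2-q->S4; S3-p->S1; S3-q->S2; S4-p->S5; S4-q->S4; S5-p->S5; S5-q->S6; S6-p->S7; S6-q->S4; S7-p->S5; S7-q->S6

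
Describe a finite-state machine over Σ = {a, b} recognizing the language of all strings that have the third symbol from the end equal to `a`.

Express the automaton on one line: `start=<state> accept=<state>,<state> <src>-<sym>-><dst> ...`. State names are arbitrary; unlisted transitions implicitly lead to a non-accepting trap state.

Because acceptance depends on a position counted from the end, the machine has to buffer the most recent 3 symbols. Make each state the string of the last up-to-3 symbols read; on input `x` shift the window left and append `x`. Accept when the buffered window has length 3 and begins with `a`.
A 15-state machine:
          a    b  
>  s0     s1   s2 
   s1     s3   s4 
   s2     s5   s6 
   s3     s7   s8 
   s4     s9  s10 
   s5    s11  s12 
   s6    s13  s14 
 * s7     s7   s8 
 * s8     s9  s10 
 * s9    s11  s12 
 * s10   s13  s14 
   s11    s7   s8 
   s12    s9  s10 
   s13   s11  s12 
   s14   s13  s14 
(> = start, * = accepting)

start=s0 accept=s7,s8,s9,s10 s0-a->s1 s0-b->s2 s1-a->s3 s1-b->s4 s2-a->s5 s2-b->s6 s3-a->s7 s3-b->s8 s4-a->s9 s4-b->s10 s5-a->s11 s5-b->s12 s6-a->s13 s6-b->s14 s7-a->s7 s7-b->s8 s8-a->s9 s8-b->s10 s9-a->s11 s9-b->s12 s10-a->s13 s10-b->s14 s11-a->s7 s11-b->s8 s12-a->s9 s12-b->s10 s13-a->s11 s13-b->s12 s14-a->s13 s14-b->s14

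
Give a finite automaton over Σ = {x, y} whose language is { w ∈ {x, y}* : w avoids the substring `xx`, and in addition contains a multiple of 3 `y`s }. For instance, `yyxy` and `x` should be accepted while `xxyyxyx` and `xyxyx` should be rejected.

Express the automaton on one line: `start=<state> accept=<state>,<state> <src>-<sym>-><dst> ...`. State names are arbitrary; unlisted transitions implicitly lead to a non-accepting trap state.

Handle the two conditions separately and then intersect. One (3 states) tracks partial matches of the forbidden pattern `xx`; the other (3 states) tracks the count of `y`s modulo 3. Each combined state is a pair, one component from each; accept when both components accept. Equivalent product states are then merged.
A 7-state machine:
        x   y  
>* q0   q1  q2 
 * q1   q3  q2 
   q2   q4  q5 
   q3   q3  q3 
   q4   q3  q5 
   q5   q6  q0 
   q6   q3  q0 
(> = start, * = accepting)

start=q0 accept=q0,q1 q0-x->q1 q0-y->q2 q1-x->q3 q1-y->q2 q2-x->q4 q2-y->q5 q3-x->q3 q3-y->q3 q4-x->q3 q4-y->q5 q5-x->q6 q5-y->q0 q6-x->q3 q6-y->q0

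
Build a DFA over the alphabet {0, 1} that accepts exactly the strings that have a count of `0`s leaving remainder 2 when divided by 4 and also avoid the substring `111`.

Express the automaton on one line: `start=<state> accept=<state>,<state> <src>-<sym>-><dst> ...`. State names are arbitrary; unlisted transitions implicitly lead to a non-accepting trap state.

start=s0 accept=s3,s7,s11 s0-0->s1 s0-1->s2 s1-0->s3 s1-1->s4 s2-0->s1 s2-1->s5 s3-0->s6 s3-1->s7 s4-0->s3 s4-1->s8 s5-0->s1 s5-1->s9 s6-0->s0 s6-1->s10 s7-0->s6 s7-1->s11 s8-0->s3 s8-1->s12 s9-0->s12 s9-1->s9 s10-0->s0 s10-1->s13 s11-0->s6 s11-1->s14 s12-0->s14 s12-1->s12 s13-0->s0 s13-1->s15 s14-0->s15 s14-1->s14 s15-0->s9 s15-1->s15

Handle the two conditions separately and then intersect. One (4 states) tracks the count of `0`s modulo 4; the other (4 states) tracks partial matches of the forbidden pattern `111`. Each combined state is a pair, one component from each; accept when both components accept.
With 16 states:
          0    1  
>  s0     s1   s2 
   s1     s3   s4 
   s2     s1   s5 
 * s3     s6   s7 
   s4     s3   s8 
   s5     s1   s9 
   s6     s0  s10 
 * s7     s6  s11 
   s8     s3  s12 
   s9    s12   s9 
   s10    s0  s13 
 * s11    s6  s14 
   s12   s14  s12 
   s13    s0  s15 
   s14   s15  s14 
   s15    s9  s15 
(> = start, * = accepting)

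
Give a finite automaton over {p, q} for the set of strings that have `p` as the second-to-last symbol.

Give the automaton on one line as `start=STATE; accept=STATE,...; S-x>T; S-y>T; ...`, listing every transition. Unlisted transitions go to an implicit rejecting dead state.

A DFA must remember the last 2 symbols (since which symbol is second-to-last isn't known until the input ends). Use one state per possible window of the last ≤2 symbols; accept from those whose window starts with `p`.
7 states suffice.
       p  q 
>  A   B  C 
   B   D  E 
   C   F  G 
 * D   D  E 
 * E   F  G 
   F   D  E 
   G   F  G 
(> = start, * = accepting)

start=A; accept=D,E; A-p>B; A-q>C; B-p>D; B-q>E; C-p>F; C-q>G; D-p>D; D-q>E; E-p>F; E-q>G; F-p>D; F-q>E; G-p>F; G-q>G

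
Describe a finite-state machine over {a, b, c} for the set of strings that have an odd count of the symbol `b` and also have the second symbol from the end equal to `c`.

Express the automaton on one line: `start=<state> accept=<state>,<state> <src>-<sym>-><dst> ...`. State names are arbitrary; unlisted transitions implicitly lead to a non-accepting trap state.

Run two small machines in parallel and take their product. One (2 states) tracks the count of `b`s modulo 2; the other (13 states) tracks the last 2 symbols read. Each combined state is a pair, one component from each; accept when both components accept.
          a    b    c  
>  s0     s1   s2   s3 
   s1     s4   s5   s6 
   s2     s7   s8   s9 
   s3    s10  s11  s12 
   s4     s4   s5   s6 
   s5     s7   s8   s9 
   s6    s10  s11  s12 
   s7    s13  s14  s15 
   s8    s16  s17  s18 
   s9    s19  s20  s21 
   s10    s4   s5   s6 
 * s11    s7   s8   s9 
   s12   s10  s11  s12 
   s13   s13  s14  s15 
   s14   s16  s17  s18 
   s15   s19  s20  s21 
   s16    s4   s5   s6 
   s17    s7   s8   s9 
   s18   s10  s11  s12 
 * s19   s13  s14  s15 
   s20   s16  s17  s18 
 * s21   s19  s20  s21 
(> = start, * = accepting)

start=s0 accept=s11,s19,s21 s0-a->s1 s0-b->s2 s0-c->s3 s1-a->s4 s1-b->s5 s1-c->s6 s2-a->s7 s2-b->s8 s2-c->s9 s3-a->s10 s3-b->s11 s3-c->s12 s4-a->s4 s4-b->s5 s4-c->s6 s5-a->s7 s5-b->s8 s5-c->s9 s6-a->s10 s6-b->s11 s6-c->s12 s7-a->s13 s7-b->s14 s7-c->s15 s8-a->s16 s8-b->s17 s8-c->s18 s9-a->s19 s9-b->s20 s9-c->s21 s10-a->s4 s10-b->s5 s10-c->s6 s11-a->s7 s11-b->s8 s11-c->s9 s12-a->s10 s12-b->s11 s12-c->s12 s13-a->s13 s13-b->s14 s13-c->s15 s14-a->s16 s14-b->s17 s14-c->s18 s15-a->s19 s15-b->s20 s15-c->s21 s16-a->s4 s16-b->s5 s16-c->s6 s17-a->s7 s17-b->s8 s17-c->s9 s18-a->s10 s18-b->s11 s18-c->s12 s19-a->s13 s19-b->s14 s19-c->s15 s20-a->s16 s20-b->s17 s20-c->s18 s21-a->s19 s21-b->s20 s21-c->s21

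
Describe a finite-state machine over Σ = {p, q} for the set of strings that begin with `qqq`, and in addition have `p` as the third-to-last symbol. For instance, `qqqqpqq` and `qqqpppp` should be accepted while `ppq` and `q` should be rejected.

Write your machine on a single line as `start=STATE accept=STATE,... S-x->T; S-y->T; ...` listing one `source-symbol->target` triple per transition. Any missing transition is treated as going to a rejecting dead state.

start=A; accept=T,U,V,W; A-p->B; A-q->C; B-p->D; B-q->E; C-p->F; C-q->G; D-p->H; D-q->I; E-p->J; E-q->K; F-p->L; F-q->M; G-p->N; G-q->O; H-p->H; H-q->I; I-p->J; I-q->K; J-p->L; J-q->M; K-p->N; K-q->P; L-p->H; L-q->I; M-p->J; M-q->K; N-p->L; N-q->M; O-p->Q; O-q->O; P-p->N; P-q->P; Q-p->R; Q-q->S; R-p->T; R-q->U; S-p->V; S-q->W; T-p->T; T-q->U; U-p->V; U-q->W; V-p->R; V-q->S; W-p->Q; W-q->O

Handle the two conditions separately and then intersect. The first has 5 states tracking whether the input so far still matches the prefix `qqq`; the second has 15 states tracking the last 3 symbols read. A product state is a pair (one from each), accepting exactly when both do.
With 23 states:
       p  q 
>  A   B  C 
   B   D  E 
   C   F  G 
   D   H  I 
   E   J  K 
   F   L  M 
   G   N  O 
   H   H  I 
   I   J  K 
   J   L  M 
   K   N  P 
   L   H  I 
   M   J  K 
   N   L  M 
   O   Q  O 
   P   N  P 
   Q   R  S 
   R   T  U 
   S   V  W 
 * T   T  U 
 * U   V  W 
 * V   R  S 
 * W   Q  O 
(> = start, * = accepting)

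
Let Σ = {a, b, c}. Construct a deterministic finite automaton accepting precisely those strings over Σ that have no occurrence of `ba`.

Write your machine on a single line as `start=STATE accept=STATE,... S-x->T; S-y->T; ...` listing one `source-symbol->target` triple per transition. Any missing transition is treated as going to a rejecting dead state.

start=S0; accept=S0,S1; S0-a->S0; S0-b->S1; S0-c->S0; S1-a->S2; S1-b->S1; S1-c->S0; S2-a->S2; S2-b->S2; S2-c->S2

Track partial matches of the forbidden pattern `ba`. State S2 is a dead state reached once `ba` has occurred; every other state accepts. S0 means no part of `ba` is currently matched.
With 3 states:
        a   b   c  
>* S0   S0  S1  S0 
 * S1   S2  S1  S0 
   S2   S2  S2  S2 
(> = start, * = accepting)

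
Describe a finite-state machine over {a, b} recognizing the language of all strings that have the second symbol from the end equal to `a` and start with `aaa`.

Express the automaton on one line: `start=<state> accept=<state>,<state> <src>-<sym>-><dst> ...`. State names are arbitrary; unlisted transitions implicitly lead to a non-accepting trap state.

Handle the two conditions separately and then intersect. One (7 states) tracks the last 2 symbols read; the other (5 states) tracks whether the input so far still matches the prefix `aaa`. Each combined state is a pair, one component from each; accept when both components accept. Minimizing collapses redundant product states.
        a   b  
>  S0   S1  S2 
   S1   S3  S2 
   S2   S2  S2 
   S3   S4  S2 
 * S4   S4  S5 
 * S5   S6  S7 
   S6   S4  S5 
   S7   S6  S7 
(> = start, * = accepting)

start=S0 accept=S4,S5 S0-a->S1 S0-b->S2 S1-a->S3 S1-b->S2 S2-a->S2 S2-b->S2 S3-a->S4 S3-b->S2 S4-a->S4 S4-b->S5 S5-a->S6 S5-b->S7 S6-a->S4 S6-b->S5 S7-a->S6 S7-b->S7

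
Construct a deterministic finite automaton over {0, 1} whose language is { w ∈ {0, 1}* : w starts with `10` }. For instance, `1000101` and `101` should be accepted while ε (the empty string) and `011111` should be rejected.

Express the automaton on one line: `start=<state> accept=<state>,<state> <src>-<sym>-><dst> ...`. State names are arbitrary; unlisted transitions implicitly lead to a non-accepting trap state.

start=A accept=C A-0->D A-1->B B-0->C B-1->D C-0->C C-1->C D-0->D D-1->D

Check the first 2 symbols one by one: A through B record how many have matched `10` so far; any wrong symbol goes to the dead state D. After all 2 match we enter the accepting sink C.
With 4 states:
       0  1 
>  A   D  B 
   B   C  D 
 * C   C  C 
   D   D  D 
(> = start, * = accepting)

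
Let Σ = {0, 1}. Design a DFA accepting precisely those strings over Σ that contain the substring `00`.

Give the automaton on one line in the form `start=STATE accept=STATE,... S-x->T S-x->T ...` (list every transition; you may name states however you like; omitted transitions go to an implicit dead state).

start=S0 accept=S2 S0-0->S1 S0-1->S0 S1-0->S2 S1-1->S0 S2-0->S2 S2-1->S2

States S0..S1 record the length of the longest prefix of `00` that matches the current input suffix. Reaching S2 means `00` has been seen, and we stay there forever. Accept from S2.
With 3 states:
        0   1  
>  S0   S1  S0 
   S1   S2  S0 
 * S2   S2  S2 
(> = start, * = accepting)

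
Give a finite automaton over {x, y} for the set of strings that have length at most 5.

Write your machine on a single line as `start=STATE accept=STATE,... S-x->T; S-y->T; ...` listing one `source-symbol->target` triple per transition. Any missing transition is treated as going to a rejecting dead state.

start=A; accept=A,B,C,D,E,F; A-x->B; A-y->B; B-x->C; B-y->C; C-x->D; C-y->D; D-x->E; D-y->E; E-x->F; E-y->F; F-x->G; F-y->G; G-x->G; G-y->G

We only need to distinguish lengths 0, 1, …, 5, and '>5'. Chain A → B → C → D → E → F → G on every symbol, with G looping. Accepting states: {A, B, C, D, E, F}.
With 7 states:
       x  y 
>* A   B  B 
 * B   C  C 
 * C   D  D 
 * D   E  E 
 * E   F  F 
 * F   G  G 
   G   G  G 
(> = start, * = accepting)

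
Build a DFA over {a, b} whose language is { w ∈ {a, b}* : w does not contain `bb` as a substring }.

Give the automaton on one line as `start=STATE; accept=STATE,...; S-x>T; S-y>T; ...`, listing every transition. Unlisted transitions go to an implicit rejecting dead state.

start=s0; accept=s0,s1; s0-a>s0; s0-b>s1; s1-a>s0; s1-b>s2; s2-a>s2; s2-b>s2

Track partial matches of the forbidden pattern `bb`. State s2 is a dead state reached once `bb` has occurred; every other state accepts. s0 means no part of `bb` is currently matched.
        a   b  
>* s0   s0  s1 
 * s1   s0  s2 
   s2   s2  s2 
(> = start, * = accepting)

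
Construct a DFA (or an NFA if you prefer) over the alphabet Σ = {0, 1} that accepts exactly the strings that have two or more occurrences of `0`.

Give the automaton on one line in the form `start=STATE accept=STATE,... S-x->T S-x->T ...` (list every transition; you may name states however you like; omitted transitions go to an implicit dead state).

start=A accept=C,D A-0->B A-1->A B-0->C B-1->B C-0->D C-1->C D-0->D D-1->D

Only the number of `0`s matters, and only up to 3. Make a chain A → B → C → D advanced by each `0` (with D absorbing); every other symbol self-loops. The accepting set is {C, D}.
       0  1 
>  A   B  A 
   B   C  B 
 * C   D  C 
 * D   D  D 
(> = start, * = accepting)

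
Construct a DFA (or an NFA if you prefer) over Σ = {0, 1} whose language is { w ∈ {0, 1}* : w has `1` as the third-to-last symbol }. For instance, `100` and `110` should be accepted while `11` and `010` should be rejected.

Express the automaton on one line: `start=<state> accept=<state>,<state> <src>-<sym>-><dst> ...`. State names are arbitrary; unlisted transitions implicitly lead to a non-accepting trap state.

Because acceptance depends on a position counted from the end, the machine has to buffer the most recent 3 symbols. Make each state the string of the last up-to-3 symbols read; on input `x` shift the window left and append `x`. Accept when the buffered window has length 3 and begins with `1`.
          0    1  
>  q0     q1   q2 
   q1     q3   q4 
   q2     q5   q6 
   q3     q7   q8 
   q4     q9  q10 
   q5    q11  q12 
   q6    q13  q14 
   q7     q7   q8 
   q8     q9  q10 
   q9    q11  q12 
   q10   q13  q14 
 * q11    q7   q8 
 * q12    q9  q10 
 * q13   q11  q12 
 * q14   q13  q14 
(> = start, * = accepting)

start=q0 accept=q11,q12,q13,q14 q0-0->q1 q0-1->q2 q1-0->q3 q1-1->q4 q2-0->q5 q2-1->q6 q3-0->q7 q3-1->q8 q4-0->q9 q4-1->q10 q5-0->q11 q5-1->q12 q6-0->q13 q6-1->q14 q7-0->q7 q7-1->q8 q8-0->q9 q8-1->q10 q9-0->q11 q9-1->q12 q10-0->q13 q10-1->q14 q11-0->q7 q11-1->q8 q12-0->q9 q12-1->q10 q13-0->q11 q13-1->q12 q14-0->q13 q14-1->q14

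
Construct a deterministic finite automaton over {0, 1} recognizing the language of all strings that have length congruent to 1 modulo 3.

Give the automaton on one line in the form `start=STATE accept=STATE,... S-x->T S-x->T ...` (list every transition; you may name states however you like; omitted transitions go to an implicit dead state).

start=s0 accept=s1 s0-0->s1 s0-1->s1 s1-0->s2 s1-1->s2 s2-0->s0 s2-1->s0

Count input length modulo 3: every symbol advances one step around the cycle s0 → s1 → s2 → s0. Accept at s1.
With 3 states:
        0   1  
>  s0   s1  s1 
 * s1   s2  s2 
   s2   s0  s0 
(> = start, * = accepting)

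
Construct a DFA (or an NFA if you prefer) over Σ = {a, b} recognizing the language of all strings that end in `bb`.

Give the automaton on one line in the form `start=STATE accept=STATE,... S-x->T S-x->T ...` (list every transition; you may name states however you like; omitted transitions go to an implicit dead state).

start=q0 accept=q2 q0-a->q0 q0-b->q1 q1-a->q0 q1-b->q2 q2-a->q0 q2-b->q2

Let each state record the length of the longest suffix of the input read so far that is also a prefix of `bb`. q1 means the last symbol is `b`; q2 means the last 2 symbols are `bb`. Accept only at q2, where the string currently ends in `bb`.
A 3-state machine:
        a   b  
>  q0   q0  q1 
   q1   q0  q2 
 * q2   q0  q2 
(> = start, * = accepting)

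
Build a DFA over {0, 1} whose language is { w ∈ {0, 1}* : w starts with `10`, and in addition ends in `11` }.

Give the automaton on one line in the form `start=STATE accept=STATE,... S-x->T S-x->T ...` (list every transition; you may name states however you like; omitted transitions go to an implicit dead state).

Handle the two conditions separately and then intersect. One (4 states) tracks whether the input so far still matches the prefix `10`; the other (3 states) tracks how much of the suffix `11` has currently been matched. Each combined state is a pair, one component from each; accept when both components accept. After merging equivalent states the machine shrinks.
        0   1  
>  S0   S1  S2 
   S1   S1  S1 
   S2   S3  S1 
   S3   S3  S4 
   S4   S3  S5 
 * S5   S3  S5 
(> = start, * = accepting)

start=S0 accept=S5 S0-0->S1 S0-1->S2 S1-0->S1 S1-1->S1 S2-0->S3 S2-1->S1 S3-0->S3 S3-1->S4 S4-0->S3 S4-1->S5 S5-0->S3 S5-1->S5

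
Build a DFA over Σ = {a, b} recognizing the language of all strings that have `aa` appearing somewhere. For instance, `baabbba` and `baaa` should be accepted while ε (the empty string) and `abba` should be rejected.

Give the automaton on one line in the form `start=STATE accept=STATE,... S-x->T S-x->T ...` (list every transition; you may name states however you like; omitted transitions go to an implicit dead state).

start=s0 accept=s2 s0-a->s1 s0-b->s0 s1-a->s2 s1-b->s0 s2-a->s2 s2-b->s2

Track how much of `aa` has been matched so far: state s0 is no progress, s2 is the absorbing accept state reached once `aa` has occurred. Intermediate states record partial matches; on a mismatch, fall back to the longest reusable overlap.
A 3-state machine:
        a   b  
>  s0   s1  s0 
   s1   s2  s0 
 * s2   s2  s2 
(> = start, * = accepting)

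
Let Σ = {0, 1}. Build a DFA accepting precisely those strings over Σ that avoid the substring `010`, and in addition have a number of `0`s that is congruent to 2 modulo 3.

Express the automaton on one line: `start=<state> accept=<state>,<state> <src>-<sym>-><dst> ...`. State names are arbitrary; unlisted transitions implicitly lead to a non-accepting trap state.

start=q0 accept=q2,q5,q9 q0-0->q1 q0-1->q0 q1-0->q2 q1-1->q3 q2-0->q4 q2-1->q5 q3-0->q6 q3-1->q7 q4-0->q1 q4-1->q8 q5-0->q6 q5-1->q9 q6-0->q6 q6-1->q6 q7-0->q2 q7-1->q7 q8-0->q6 q8-1->q0 q9-0->q4 q9-1->q9

Run two small machines in parallel and take their product. The first has 4 states tracking partial matches of the forbidden pattern `010`; the second has 3 states tracking the count of `0`s modulo 3. A product state is a pair (one from each), accepting exactly when both do. Equivalent product states are then merged.
10 states suffice.
        0   1  
>  q0   q1  q0 
   q1   q2  q3 
 * q2   q4  q5 
   q3   q6  q7 
   q4   q1  q8 
 * q5   q6  q9 
   q6   q6  q6 
   q7   q2  q7 
   q8   q6  q0 
 * q9   q4  q9 
(> = start, * = accepting)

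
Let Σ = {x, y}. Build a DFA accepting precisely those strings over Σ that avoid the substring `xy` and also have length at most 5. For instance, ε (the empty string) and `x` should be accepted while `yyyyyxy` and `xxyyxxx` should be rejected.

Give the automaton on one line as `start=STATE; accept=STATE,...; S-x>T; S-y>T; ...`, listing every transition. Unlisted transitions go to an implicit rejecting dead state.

Build one automaton per condition and run them in lockstep. One (3 states) tracks partial matches of the forbidden pattern `xy`; the other (7 states) tracks the input length, saturating at 6. Each combined state is a pair, one component from each; accept when both components accept. Equivalent product states are then merged.
With 11 states:
          x    y  
>* q0     q1   q2 
 * q1     q3   q4 
 * q2     q3   q5 
 * q3     q6   q4 
   q4     q4   q4 
 * q5     q6   q7 
 * q6     q8   q4 
 * q7     q8   q9 
 * q8    q10   q4 
 * q9    q10  q10 
 * q10    q4   q4 
(> = start, * = accepting)

start=q0; accept=q0,q1,q2,q3,q5,q6,q7,q8,q9,q10; q0-x>q1; q0-y>q2; q1-x>q3; q1-y>q4; q2-x>q3; q2-y>q5; q3-x>q6; q3-y>q4; q4-x>q4; q4-y>q4; q5-x>q6; q5-y>q7; q6-x>q8; q6-y>q4; q7-x>q8; q7-y>q9; q8-x>q10; q8-y>q4; q9-x>q10; q9-y>q10; q10-x>q4; q10-y>q4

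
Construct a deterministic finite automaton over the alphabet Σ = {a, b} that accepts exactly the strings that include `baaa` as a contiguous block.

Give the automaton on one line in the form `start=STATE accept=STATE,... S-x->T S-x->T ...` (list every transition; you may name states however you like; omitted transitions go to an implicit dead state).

Track how much of `baaa` has been matched so far: state s0 is no progress, s4 is the absorbing accept state reached once `baaa` has occurred. Intermediate states record partial matches; on a mismatch, fall back to the longest reusable overlap.
5 states suffice.
        a   b  
>  s0   s0  s1 
   s1   s2  s1 
   s2   s3  s1 
   s3   s4  s1 
 * s4   s4  s4 
(> = start, * = accepting)

start=s0 accept=s4 s0-a->s0 s0-b->s1 s1-a->s2 s1-b->s1 s2-a->s3 s2-b->s1 s3-a->s4 s3-b->s1 s4-a->s4 s4-b->s4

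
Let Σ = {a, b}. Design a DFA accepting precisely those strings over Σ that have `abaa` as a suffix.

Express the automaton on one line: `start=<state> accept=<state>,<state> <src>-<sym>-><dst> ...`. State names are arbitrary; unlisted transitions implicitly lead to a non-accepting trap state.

Remember how much of `abaa` the current input suffix matches. State q0 means no match yet; q1 means the last symbol is `a`; q2 means the last 2 symbols are `ab`; q3 means the last 3 symbols are `aba`; q4 means the last 4 symbols are `abaa`. Only q4 accepts. On a mismatch, fall back to the longest proper suffix that is still a prefix of `abaa`.
With 5 states:
        a   b  
>  q0   q1  q0 
   q1   q1  q2 
   q2   q3  q0 
   q3   q4  q2 
 * q4   q1  q2 
(> = start, * = accepting)

start=q0 accept=q4 q0-a->q1 q0-b->q0 q1-a->q1 q1-b->q2 q2-a->q3 q2-b->q0 q3-a->q4 q3-b->q2 q4-a->q1 q4-b->q2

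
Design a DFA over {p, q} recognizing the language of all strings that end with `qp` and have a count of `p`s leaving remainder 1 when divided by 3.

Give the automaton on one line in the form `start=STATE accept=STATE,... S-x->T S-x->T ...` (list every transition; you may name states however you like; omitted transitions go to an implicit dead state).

Run two small machines in parallel and take their product. The first has 3 states tracking how much of the suffix `qp` has currently been matched; the second has 3 states tracking the count of `p`s modulo 3. A product state is a pair (one from each), accepting exactly when both do.
9 states suffice.
       p  q 
>  A   B  C 
   B   D  E 
   C   F  C 
   D   A  G 
   E   H  E 
 * F   D  E 
   G   I  G 
   H   A  G 
   I   B  C 
(> = start, * = accepting)

start=A accept=F A-p->B A-q->C B-p->D B-q->E C-p->F C-q->C D-p->A D-q->G E-p->H E-q->E F-p->D F-q->E G-p->I G-q->G H-p->A H-q->G I-p->B I-q->C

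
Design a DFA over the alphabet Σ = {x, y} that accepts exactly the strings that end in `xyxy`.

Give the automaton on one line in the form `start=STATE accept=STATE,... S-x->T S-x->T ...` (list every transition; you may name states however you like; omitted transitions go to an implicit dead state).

Let each state record the length of the longest suffix of the input read so far that is also a prefix of `xyxy`. q1 means the last symbol is `x`; q2 means the last 2 symbols are `xy`; q3 means the last 3 symbols are `xyx`; q4 means the last 4 symbols are `xyxy`. Accept only at q4, where the string currently ends in `xyxy`.
5 states suffice.
        x   y  
>  q0   q1  q0 
   q1   q1  q2 
   q2   q3  q0 
   q3   q1  q4 
 * q4   q3  q0 
(> = start, * = accepting)

start=q0 accept=q4 q0-x->q1 q0-y->q0 q1-x->q1 q1-y->q2 q2-x->q3 q2-y->q0 q3-x->q1 q3-y->q4 q4-x->q3 q4-y->q0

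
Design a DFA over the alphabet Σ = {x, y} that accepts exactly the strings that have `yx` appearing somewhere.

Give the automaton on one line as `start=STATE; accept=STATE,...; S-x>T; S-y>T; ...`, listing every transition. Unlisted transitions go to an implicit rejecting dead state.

States q0..q1 record the length of the longest prefix of `yx` that matches the current input suffix. Reaching q2 means `yx` has been seen, and we stay there forever. Accept from q2.
3 states suffice.
        x   y  
>  q0   q0  q1 
   q1   q2  q1 
 * q2   q2  q2 
(> = start, * = accepting)

start=q0; accept=q2; q0-x>q0; q0-y>q1; q1-x>q2; q1-y>q1; q2-x>q2; q2-y>q2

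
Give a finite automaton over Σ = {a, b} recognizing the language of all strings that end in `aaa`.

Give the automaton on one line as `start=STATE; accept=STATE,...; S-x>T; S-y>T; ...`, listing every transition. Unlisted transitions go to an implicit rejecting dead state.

Remember how much of `aaa` the current input suffix matches. State q0 means no match yet; q1 means the last symbol is `a`; q2 means the last 2 symbols are `aa`; q3 means the last 3 symbols are `aaa`. Only q3 accepts. On a mismatch, fall back to the longest proper suffix that is still a prefix of `aaa`.
4 states suffice.
        a   b  
>  q0   q1  q0 
   q1   q2  q0 
   q2   q3  q0 
 * q3   q3  q0 
(> = start, * = accepting)

start=q0; accept=q3; q0-a>q1; q0-b>q0; q1-a>q2; q1-b>q0; q2-a>q3; q2-b>q0; q3-a>q3; q3-b>q0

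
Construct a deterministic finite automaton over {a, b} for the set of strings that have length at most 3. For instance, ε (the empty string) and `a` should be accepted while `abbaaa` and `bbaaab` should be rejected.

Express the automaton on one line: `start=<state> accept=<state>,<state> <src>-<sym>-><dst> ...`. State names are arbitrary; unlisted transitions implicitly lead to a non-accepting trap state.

Count input length up to 4: every symbol moves from s0 toward s4, which means 'more than 3' and absorbs. Accept from {s0, s1, s2, s3}.
        a   b  
>* s0   s1  s1 
 * s1   s2  s2 
 * s2   s3  s3 
 * s3   s4  s4 
   s4   s4  s4 
(> = start, * = accepting)

start=s0 accept=s0,s1,s2,s3 s0-a->s1 s0-b->s1 s1-a->s2 s1-b->s2 s2-a->s3 s2-b->s3 s3-a->s4 s3-b->s4 s4-a->s4 s4-b->s4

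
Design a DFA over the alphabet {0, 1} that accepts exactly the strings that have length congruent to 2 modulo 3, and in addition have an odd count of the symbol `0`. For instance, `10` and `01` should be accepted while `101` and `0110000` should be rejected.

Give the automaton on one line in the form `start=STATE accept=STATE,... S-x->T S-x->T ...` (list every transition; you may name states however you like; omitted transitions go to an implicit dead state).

start=s0 accept=s4 s0-0->s1 s0-1->s2 s1-0->s3 s1-1->s4 s2-0->s4 s2-1->s3 s3-0->s5 s3-1->s0 s4-0->s0 s4-1->s5 s5-0->s2 s5-1->s1

Run two small machines in parallel and take their product. The first has 3 states tracking the input length modulo 3; the second has 2 states tracking the count of `0`s modulo 2. A product state is a pair (one from each), accepting exactly when both do.
6 states suffice.
        0   1  
>  s0   s1  s2 
   s1   s3  s4 
   s2   s4  s3 
   s3   s5  s0 
 * s4   s0  s5 
   s5   s2  s1 
(> = start, * = accepting)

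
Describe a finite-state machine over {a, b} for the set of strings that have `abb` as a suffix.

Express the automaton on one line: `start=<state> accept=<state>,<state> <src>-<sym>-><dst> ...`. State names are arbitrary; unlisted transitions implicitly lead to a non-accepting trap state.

start=s0 accept=s3 s0-a->s1 s0-b->s0 s1-a->s1 s1-b->s2 s2-a->s1 s2-b->s3 s3-a->s1 s3-b->s0

Remember how much of `abb` the current input suffix matches. State s0 means no match yet; s1 means the last symbol is `a`; s2 means the last 2 symbols are `ab`; s3 means the last 3 symbols are `abb`. Only s3 accepts. On a mismatch, fall back to the longest proper suffix that is still a prefix of `abb`.
4 states suffice.
        a   b  
>  s0   s1  s0 
   s1   s1  s2 
   s2   s1  s3 
 * s3   s1  s0 
(> = start, * = accepting)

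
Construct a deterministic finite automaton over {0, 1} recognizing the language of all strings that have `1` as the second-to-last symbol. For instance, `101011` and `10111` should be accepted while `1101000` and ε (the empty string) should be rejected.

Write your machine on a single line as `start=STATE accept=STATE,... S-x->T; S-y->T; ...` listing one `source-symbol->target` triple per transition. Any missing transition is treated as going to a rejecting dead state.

start=q0; accept=q5,q6; q0-0->q1; q0-1->q2; q1-0->q3; q1-1->q4; q2-0->q5; q2-1->q6; q3-0->q3; q3-1->q4; q4-0->q5; q4-1->q6; q5-0->q3; q5-1->q4; q6-0->q5; q6-1->q6

A DFA must remember the last 2 symbols (since which symbol is second-to-last isn't known until the input ends). Use one state per possible window of the last ≤2 symbols; accept from those whose window starts with `1`.
7 states suffice.
        0   1  
>  q0   q1  q2 
   q1   q3  q4 
   q2   q5  q6 
   q3   q3  q4 
   q4   q5  q6 
 * q5   q3  q4 
 * q6   q5  q6 
(> = start, * = accepting)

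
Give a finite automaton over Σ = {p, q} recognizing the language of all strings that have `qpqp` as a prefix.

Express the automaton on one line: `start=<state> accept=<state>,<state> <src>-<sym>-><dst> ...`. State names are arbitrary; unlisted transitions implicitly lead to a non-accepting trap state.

start=A accept=E A-p->F A-q->B B-p->C B-q->F C-p->F C-q->D D-p->E D-q->F E-p->E E-q->E F-p->F F-q->F

Check the first 4 symbols one by one: A through D record how many have matched `qpqp` so far; any wrong symbol goes to the dead state F. After all 4 match we enter the accepting sink E.
6 states suffice.
       p  q 
>  A   F  B 
   B   C  F 
   C   F  D 
   D   E  F 
 * E   E  E 
   F   F  F 
(> = start, * = accepting)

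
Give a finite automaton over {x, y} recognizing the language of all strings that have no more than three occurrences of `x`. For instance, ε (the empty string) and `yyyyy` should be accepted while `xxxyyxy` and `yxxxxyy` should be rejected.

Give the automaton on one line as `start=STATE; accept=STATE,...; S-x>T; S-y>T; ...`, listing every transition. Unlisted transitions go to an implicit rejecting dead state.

start=q0; accept=q0,q1,q2,q3; q0-x>q1; q0-y>q0; q1-x>q2; q1-y>q1; q2-x>q3; q2-y>q2; q3-x>q4; q3-y>q3; q4-x>q4; q4-y>q4

Count `x`s, saturating at 4: states q0 through q3 mean 0 through 3 `x`s seen; q4 means more than 3. Each `x` increments (capped at q4); other symbols loop. Accept from {q0, q1, q2, q3}.
A 5-state machine:
        x   y  
>* q0   q1  q0 
 * q1   q2  q1 
 * q2   q3  q2 
 * q3   q4  q3 
   q4   q4  q4 
(> = start, * = accepting)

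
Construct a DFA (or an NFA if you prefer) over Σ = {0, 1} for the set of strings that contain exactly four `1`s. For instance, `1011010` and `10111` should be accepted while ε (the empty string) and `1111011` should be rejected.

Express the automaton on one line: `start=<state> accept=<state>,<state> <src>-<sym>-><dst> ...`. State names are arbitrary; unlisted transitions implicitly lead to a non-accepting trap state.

start=q0 accept=q4 q0-0->q0 q0-1->q1 q1-0->q1 q1-1->q2 q2-0->q2 q2-1->q3 q3-0->q3 q3-1->q4 q4-0->q4 q4-1->q5 q5-0->q5 q5-1->q5

Only the number of `1`s matters, and only up to 5. Make a chain q0 → q1 → q2 → q3 → q4 → q5 advanced by each `1` (with q5 absorbing); every other symbol self-loops. The accepting set is {q4}.
With 6 states:
        0   1  
>  q0   q0  q1 
   q1   q1  q2 
   q2   q2  q3 
   q3   q3  q4 
 * q4   q4  q5 
   q5   q5  q5 
(> = start, * = accepting)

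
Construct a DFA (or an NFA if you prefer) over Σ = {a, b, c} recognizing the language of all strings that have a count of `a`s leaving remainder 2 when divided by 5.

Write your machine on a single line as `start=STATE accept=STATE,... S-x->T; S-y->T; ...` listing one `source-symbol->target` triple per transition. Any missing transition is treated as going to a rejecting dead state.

Keep the running count of `a`s modulo 5: each `a` advances along the cycle s0 → s1 → s2 → s3 → s4 → s0 while other symbols loop. Accept at s2.
5 states suffice.
        a   b   c  
>  s0   s1  s0  s0 
   s1   s2  s1  s1 
 * s2   s3  s2  s2 
   s3   s4  s3  s3 
   s4   s0  s4  s4 
(> = start, * = accepting)

start=s0; accept=s2; s0-a->s1; s0-b->s0; s0-c->s0; s1-a->s2; s1-b->s1; s1-c->s1; s2-a->s3; s2-b->s2; s2-c->s2; s3-a->s4; s3-b->s3; s3-c->s3; s4-a->s0; s4-b->s4; s4-c->s4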